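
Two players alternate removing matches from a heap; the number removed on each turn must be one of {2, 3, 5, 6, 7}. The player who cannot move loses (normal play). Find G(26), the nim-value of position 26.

n :  0  1  2  3  4  5  6  7  8  9 10 11 12 13 14 15 16 17 18 19 20 21 22 23 24 25 26
G :  0  0  1  1  2  2  3  3  4  0  0  1  1  2  2  3  3  4  0  0  1  1  2  2  3  3  4

4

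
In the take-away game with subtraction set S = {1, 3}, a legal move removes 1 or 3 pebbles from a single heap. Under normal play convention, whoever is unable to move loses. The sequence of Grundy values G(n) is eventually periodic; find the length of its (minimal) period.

G(0) = 0
G(1) = mex{0} = 1
G(2) = mex{1} = 0
G(3) = mex{0,0} = 1
G(4) = mex{1,1} = 0
G(5) = mex{0,0} = 1
G(6) = mex{1,1} = 0
G(7) = mex{0,0} = 1
G(8) = mex{1,1} = 0
G(9) = mex{0,0} = 1
G(10) = mex{1,1} = 0
G(11) = mex{0,0} = 1
G(12) = mex{1,1} = 0
G(13) = mex{0,0} = 1
G(14) = mex{1,1} = 0
G(n+2) = G(n) holds for n = 0,…,2 (a full window of length max(S) = 3), so the sequence is purely periodic with period 2.

2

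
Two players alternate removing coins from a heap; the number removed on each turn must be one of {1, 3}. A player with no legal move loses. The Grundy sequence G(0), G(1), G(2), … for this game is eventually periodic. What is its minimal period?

2

G(0) = 0
G(1) = mex{0} = 1
G(2) = mex{1} = 0
G(3) = mex{0,0} = 1
G(4) = mex{1,1} = 0
G(5) = mex{0,0} = 1
G(6) = mex{1,1} = 0
G(7) = mex{0,0} = 1
G(8) = mex{1,1} = 0
G(9) = mex{0,0} = 1
G(10) = mex{1,1} = 0
G(11) = mex{0,0} = 1
G(12) = mex{1,1} = 0
G(13) = mex{0,0} = 1
G(14) = mex{1,1} = 0
G(n+2) = G(n) holds for n = 0,…,2 (a full window of length max(S) = 3), so the sequence is purely periodic with period 2.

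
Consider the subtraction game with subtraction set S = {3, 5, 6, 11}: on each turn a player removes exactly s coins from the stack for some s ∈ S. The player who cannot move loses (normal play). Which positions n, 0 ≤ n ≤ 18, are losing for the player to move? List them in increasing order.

0, 1, 2, 9, 10, 17, 18

G(0) = 0
G(1) = mex{} = 0
G(2) = mex{} = 0
G(3) = mex{0} = 1
G(4) = mex{0} = 1
G(5) = mex{0,0} = 1
G(6) = mex{1,0,0} = 2
G(7) = mex{1,0,0} = 2
G(8) = mex{1,1,0} = 2
G(9) = mex{2,1,1} = 0
G(10) = mex{2,1,1} = 0
G(11) = mex{2,2,1,0} = 3
G(12) = mex{0,2,2,0} = 1
G(13) = mex{0,2,2,0} = 1
G(14) = mex{3,0,2,1} = 4
G(15) = mex{1,0,0,1} = 2
G(16) = mex{1,3,0,1} = 2
G(17) = mex{4,1,3,2} = 0
G(18) = mex{2,1,1,2} = 0
P-positions are exactly the n with G(n) = 0.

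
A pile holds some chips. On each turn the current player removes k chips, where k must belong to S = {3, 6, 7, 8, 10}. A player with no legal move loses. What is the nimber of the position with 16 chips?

1

n :  0  1  2  3  4  5  6  7  8  9 10 11 12 13 14 15 16
G :  0  0  0  1  1  1  2  2  2  3  3  3  4  0  0  0  1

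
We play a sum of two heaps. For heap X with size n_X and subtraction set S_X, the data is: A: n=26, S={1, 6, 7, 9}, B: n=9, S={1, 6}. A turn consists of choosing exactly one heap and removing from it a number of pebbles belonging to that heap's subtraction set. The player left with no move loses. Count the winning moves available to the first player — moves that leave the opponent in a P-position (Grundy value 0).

0

Heap A, S = {1, 6, 7, 9}:
G(0) = 0
G(1) = mex{0} = 1
G(2) = mex{1} = 0
G(3) = mex{0} = 1
G(4) = mex{1} = 0
G(5) = mex{0} = 1
G(6) = mex{1,0} = 2
G(7) = mex{2,1,0} = 3
G(8) = mex{3,0,1} = 2
G(9) = mex{2,1,0,0} = 3
G(10) = mex{3,0,1,1} = 2
G(11) = mex{2,1,0,0} = 3
G(12) = mex{3,2,1,1} = 0
G(13) = mex{0,3,2,0} = 1
G(14) = mex{1,2,3,1} = 0
G(15) = mex{0,3,2,2} = 1
G(16) = mex{1,2,3,3} = 0
G(17) = mex{0,3,2,2} = 1
G(18) = mex{1,0,3,3} = 2
G(19) = mex{2,1,0,2} = 3
G(20) = mex{3,0,1,3} = 2
G(21) = mex{2,1,0,0} = 3
G(22) = mex{3,0,1,1} = 2
G(23) = mex{2,1,0,0} = 3
G(24) = mex{3,2,1,1} = 0
G(25) = mex{0,3,2,0} = 1
G(26) = mex{1,2,3,1} = 0
G_A(26) = 0.
Heap B, S = {1, 6}:
G(0) = 0
G(1) = mex{0} = 1
G(2) = mex{1} = 0
G(3) = mex{0} = 1
G(4) = mex{1} = 0
G(5) = mex{0} = 1
G(6) = mex{1,0} = 2
G(7) = mex{2,1} = 0
G(8) = mex{0,0} = 1
G(9) = mex{1,1} = 0
G_B(9) = 0.
Combined Grundy value = 0 ⊕ 0 = 0.
A winning move leaves total XOR = 0, i.e. changes one component's Grundy value g to g ⊕ X where X is the current total.
Heap A: target g' = 0⊕0 = 0, but every legal move changes the Grundy value (mex property), so 0 moves.
Heap B: target g' = 0⊕0 = 0, but every legal move changes the Grundy value (mex property), so 0 moves.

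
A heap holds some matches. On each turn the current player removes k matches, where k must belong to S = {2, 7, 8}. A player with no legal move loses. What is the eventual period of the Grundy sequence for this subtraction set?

5

G(0) = 0
G(1) = mex{} = 0
G(2) = mex{0} = 1
G(3) = mex{0} = 1
G(4) = mex{1} = 0
G(5) = mex{1} = 0
G(6) = mex{0} = 1
G(7) = mex{0,0} = 1
G(8) = mex{1,0,0} = 2
G(9) = mex{1,1,0} = 2
G(10) = mex{2,1,1} = 0
G(11) = mex{2,0,1} = 3
G(12) = mex{0,0,0} = 1
G(13) = mex{3,1,0} = 2
G(14) = mex{1,1,1} = 0
G(15) = mex{2,2,1} = 0
G(16) = mex{0,2,2} = 1
G(17) = mex{0,0,2} = 1
G(18) = mex{1,3,0} = 2
G(19) = mex{1,1,3} = 0
G(20) = mex{2,2,1} = 0
G(21) = mex{0,0,2} = 1
G(22) = mex{0,0,0} = 1
G(23) = mex{1,1,0} = 2
G(24) = mex{1,1,1} = 0
G(25) = mex{2,2,1} = 0
G(26) = mex{0,0,2} = 1
From n = 12 onward G(n+5) = G(n); since this holds over max(S) = 8 consecutive positions the period is 5 (pre-period 12).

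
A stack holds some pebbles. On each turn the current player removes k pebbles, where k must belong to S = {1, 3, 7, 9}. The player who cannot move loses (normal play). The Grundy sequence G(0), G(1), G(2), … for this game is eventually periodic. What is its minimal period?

2

G(0) = 0
G(1) = mex{0} = 1
G(2) = mex{1} = 0
G(3) = mex{0,0} = 1
G(4) = mex{1,1} = 0
G(5) = mex{0,0} = 1
G(6) = mex{1,1} = 0
G(7) = mex{0,0,0} = 1
G(8) = mex{1,1,1} = 0
G(9) = mex{0,0,0,0} = 1
G(10) = mex{1,1,1,1} = 0
G(11) = mex{0,0,0,0} = 1
G(12) = mex{1,1,1,1} = 0
G(13) = mex{0,0,0,0} = 1
G(14) = mex{1,1,1,1} = 0
G(n+2) = G(n) holds for n = 0,…,8 (a full window of length max(S) = 9), so the sequence is purely periodic with period 2.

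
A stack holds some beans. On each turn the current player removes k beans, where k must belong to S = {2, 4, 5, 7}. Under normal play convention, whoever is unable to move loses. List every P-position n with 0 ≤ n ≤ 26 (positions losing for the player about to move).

0, 1, 9, 10, 18, 19

n :  0  1  2  3  4  5  6  7  8  9 10 11 12 13 14 15 16 17 18 19 20 21 22 23 24 25 26
G :  0  0  1  1  2  2  3  3  4  0  0  1  1  2  2  3  3  4  0  0  1  1  2  2  3  3  4
P-positions are exactly the n with G(n) = 0.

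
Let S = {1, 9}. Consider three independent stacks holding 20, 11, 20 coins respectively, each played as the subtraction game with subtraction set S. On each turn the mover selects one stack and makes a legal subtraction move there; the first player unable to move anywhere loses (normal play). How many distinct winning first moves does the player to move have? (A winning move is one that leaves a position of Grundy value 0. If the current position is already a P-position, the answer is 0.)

All stacks use S = {1, 9}:
G(0) = 0
G(1) = mex{0} = 1
G(2) = mex{1} = 0
G(3) = mex{0} = 1
G(4) = mex{1} = 0
G(5) = mex{0} = 1
G(6) = mex{1} = 0
G(7) = mex{0} = 1
G(8) = mex{1} = 0
G(9) = mex{0,0} = 1
G(10) = mex{1,1} = 0
G(11) = mex{0,0} = 1
G(12) = mex{1,1} = 0
G(13) = mex{0,0} = 1
G(14) = mex{1,1} = 0
G(15) = mex{0,0} = 1
G(16) = mex{1,1} = 0
G(17) = mex{0,0} = 1
G(18) = mex{1,1} = 0
G(19) = mex{0,0} = 1
G(20) = mex{1,1} = 0
Stack A: G(20) = 0.
Stack B: G(11) = 1.
Stack C: G(20) = 0.
Combined Grundy value = 0 ⊕ 1 ⊕ 0 = 1.
A winning move leaves total XOR = 0, i.e. changes one component's Grundy value g to g ⊕ X where X is the current total.
Stack A: need g' = 0⊕1 = 1. Options: 20−1→G=1, 20−9→G=1. Hits: 2.
Stack B: need g' = 1⊕1 = 0. Options: 11−1→G=0, 11−9→G=0. Hits: 2.
Stack C: need g' = 0⊕1 = 1. Options: 20−1→G=1, 20−9→G=1. Hits: 2.

6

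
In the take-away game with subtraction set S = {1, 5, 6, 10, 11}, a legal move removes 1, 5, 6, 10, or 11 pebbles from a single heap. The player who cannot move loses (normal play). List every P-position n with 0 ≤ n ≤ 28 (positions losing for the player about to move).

0, 2, 4, 16, 18, 20

G(0) = 0
G(1) = mex{0} = 1
G(2) = mex{1} = 0
G(3) = mex{0} = 1
G(4) = mex{1} = 0
G(5) = mex{0,0} = 1
G(6) = mex{1,1,0} = 2
G(7) = mex{2,0,1} = 3
G(8) = mex{3,1,0} = 2
G(9) = mex{2,0,1} = 3
G(10) = mex{3,1,0,0} = 2
G(11) = mex{2,2,1,1,0} = 3
G(12) = mex{3,3,2,0,1} = 4
G(13) = mex{4,2,3,1,0} = 5
G(14) = mex{5,3,2,0,1} = 4
G(15) = mex{4,2,3,1,0} = 5
G(16) = mex{5,3,2,2,1} = 0
G(17) = mex{0,4,3,3,2} = 1
G(18) = mex{1,5,4,2,3} = 0
G(19) = mex{0,4,5,3,2} = 1
G(20) = mex{1,5,4,2,3} = 0
G(21) = mex{0,0,5,3,2} = 1
G(22) = mex{1,1,0,4,3} = 2
G(23) = mex{2,0,1,5,4} = 3
G(24) = mex{3,1,0,4,5} = 2
G(25) = mex{2,0,1,5,4} = 3
G(26) = mex{3,1,0,0,5} = 2
G(27) = mex{2,2,1,1,0} = 3
G(28) = mex{3,3,2,0,1} = 4
P-positions are exactly the n with G(n) = 0.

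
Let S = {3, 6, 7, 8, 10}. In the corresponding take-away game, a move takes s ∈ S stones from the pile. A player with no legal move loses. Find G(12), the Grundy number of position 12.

4

G(0) = 0
G(1) = mex{} = 0
G(2) = mex{} = 0
G(3) = mex{0} = 1
G(4) = mex{0} = 1
G(5) = mex{0} = 1
G(6) = mex{1,0} = 2
G(7) = mex{1,0,0} = 2
G(8) = mex{1,0,0,0} = 2
G(9) = mex{2,1,0,0} = 3
G(10) = mex{2,1,1,0,0} = 3
G(11) = mex{2,1,1,1,0} = 3
G(12) = mex{3,2,1,1,0} = 4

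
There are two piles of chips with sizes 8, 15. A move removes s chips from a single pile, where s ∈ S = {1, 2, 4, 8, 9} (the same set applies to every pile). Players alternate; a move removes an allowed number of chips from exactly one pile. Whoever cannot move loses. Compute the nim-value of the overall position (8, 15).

All piles use S = {1, 2, 4, 8, 9}:
G(0) = 0
G(1) = mex{0} = 1
G(2) = mex{1,0} = 2
G(3) = mex{2,1} = 0
G(4) = mex{0,2,0} = 1
G(5) = mex{1,0,1} = 2
G(6) = mex{2,1,2} = 0
G(7) = mex{0,2,0} = 1
G(8) = mex{1,0,1,0} = 2
G(9) = mex{2,1,2,1,0} = 3
G(10) = mex{3,2,0,2,1} = 4
G(11) = mex{4,3,1,0,2} = 5
G(12) = mex{5,4,2,1,0} = 3
G(13) = mex{3,5,3,2,1} = 0
G(14) = mex{0,3,4,0,2} = 1
G(15) = mex{1,0,5,1,0} = 2
Pile A: G(8) = 2.
Pile B: G(15) = 2.
Combined Grundy value = 2 ⊕ 2 = 0.

0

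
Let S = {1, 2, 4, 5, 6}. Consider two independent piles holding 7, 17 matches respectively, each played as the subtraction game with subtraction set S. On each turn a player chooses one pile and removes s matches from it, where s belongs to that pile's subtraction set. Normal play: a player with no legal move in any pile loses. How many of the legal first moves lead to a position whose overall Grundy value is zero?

0

All piles use S = {1, 2, 4, 5, 6}:
G(0) = 0
G(1) = mex{0} = 1
G(2) = mex{1,0} = 2
G(3) = mex{2,1} = 0
G(4) = mex{0,2,0} = 1
G(5) = mex{1,0,1,0} = 2
G(6) = mex{2,1,2,1,0} = 3
G(7) = mex{3,2,0,2,1} = 4
G(8) = mex{4,3,1,0,2} = 5
G(9) = mex{5,4,2,1,0} = 3
G(10) = mex{3,5,3,2,1} = 0
G(11) = mex{0,3,4,3,2} = 1
G(12) = mex{1,0,5,4,3} = 2
G(13) = mex{2,1,3,5,4} = 0
G(14) = mex{0,2,0,3,5} = 1
G(15) = mex{1,0,1,0,3} = 2
G(16) = mex{2,1,2,1,0} = 3
G(17) = mex{3,2,0,2,1} = 4
Pile A: G(7) = 4.
Pile B: G(17) = 4.
Combined Grundy value = 4 ⊕ 4 = 0.
A winning move leaves total XOR = 0, i.e. changes one component's Grundy value g to g ⊕ X where X is the current total.
Pile A: target g' = 4⊕0 = 4, but every legal move changes the Grundy value (mex property), so 0 moves.
Pile B: target g' = 4⊕0 = 4, but every legal move changes the Grundy value (mex property), so 0 moves.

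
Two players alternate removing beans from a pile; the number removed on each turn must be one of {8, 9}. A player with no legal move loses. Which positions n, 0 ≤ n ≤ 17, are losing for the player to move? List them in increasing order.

n :  0  1  2  3  4  5  6  7  8  9 10 11 12 13 14 15 16 17
G :  0  0  0  0  0  0  0  0  1  1  1  1  1  1  1  1  2  0
P-positions are exactly the n with G(n) = 0.

0, 1, 2, 3, 4, 5, 6, 7, 17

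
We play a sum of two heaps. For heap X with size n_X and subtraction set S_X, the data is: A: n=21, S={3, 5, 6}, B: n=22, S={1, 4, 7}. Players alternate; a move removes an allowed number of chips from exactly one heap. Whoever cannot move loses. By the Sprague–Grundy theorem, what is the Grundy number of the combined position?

0

Heap A, S = {3, 5, 6}:
n :  0  1  2  3  4  5  6  7  8  9 10 11 12 13 14 15 16 17 18 19 20 21
G :  0  0  0  1  1  1  2  2  2  0  0  0  1  1  1  2  2  2  0  0  0  1
G_A(21) = 1.
Heap B, S = {1, 4, 7}:
n :  0  1  2  3  4  5  6  7  8  9 10 11 12 13 14 15 16 17 18 19 20 21 22
G :  0  1  0  1  2  0  1  2  0  1  0  1  2  0  1  2  0  1  0  1  2  0  1
G_B(22) = 1.
Combined Grundy value = 1 ⊕ 1 = 0.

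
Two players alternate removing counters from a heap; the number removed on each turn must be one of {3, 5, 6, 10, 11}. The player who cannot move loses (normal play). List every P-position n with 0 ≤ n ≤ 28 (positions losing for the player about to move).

0, 1, 2, 9, 16, 17, 18, 25

n :  0  1  2  3  4  5  6  7  8  9 10 11 12 13 14 15 16 17 18 19 20 21 22 23 24 25 26 27 28
G :  0  0  0  1  1  1  2  2  2  0  3  3  1  4  4  2  0  0  0  1  1  1  2  2  2  0  3  3  1
P-positions are exactly the n with G(n) = 0.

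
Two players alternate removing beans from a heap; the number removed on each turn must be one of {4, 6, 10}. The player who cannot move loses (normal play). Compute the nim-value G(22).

2

n :  0  1  2  3  4  5  6  7  8  9 10 11 12 13 14 15 16 17 18 19 20 21 22
G :  0  0  0  0  1  1  1  1  2  2  2  2  3  3  0  0  0  0  1  1  1  1  2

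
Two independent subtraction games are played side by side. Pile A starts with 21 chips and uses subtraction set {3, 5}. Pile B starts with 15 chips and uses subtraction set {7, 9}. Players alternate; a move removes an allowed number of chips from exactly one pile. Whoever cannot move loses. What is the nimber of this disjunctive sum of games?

Pile A, S = {3, 5}:
G(0) = 0
G(1) = mex{} = 0
G(2) = mex{} = 0
G(3) = mex{0} = 1
G(4) = mex{0} = 1
G(5) = mex{0,0} = 1
G(6) = mex{1,0} = 2
G(7) = mex{1,0} = 2
G(8) = mex{1,1} = 0
G(9) = mex{2,1} = 0
G(10) = mex{2,1} = 0
G(11) = mex{0,2} = 1
G(12) = mex{0,2} = 1
G(13) = mex{0,0} = 1
G(14) = mex{1,0} = 2
G(15) = mex{1,0} = 2
G(16) = mex{1,1} = 0
G(17) = mex{2,1} = 0
G(18) = mex{2,1} = 0
G(19) = mex{0,2} = 1
G(20) = mex{0,2} = 1
G(21) = mex{0,0} = 1
G_A(21) = 1.
Pile B, S = {7, 9}:
G(0) = 0
G(1) = mex{} = 0
G(2) = mex{} = 0
G(3) = mex{} = 0
G(4) = mex{} = 0
G(5) = mex{} = 0
G(6) = mex{} = 0
G(7) = mex{0} = 1
G(8) = mex{0} = 1
G(9) = mex{0,0} = 1
G(10) = mex{0,0} = 1
G(11) = mex{0,0} = 1
G(12) = mex{0,0} = 1
G(13) = mex{0,0} = 1
G(14) = mex{1,0} = 2
G(15) = mex{1,0} = 2
G_B(15) = 2.
Combined Grundy value = 1 ⊕ 2 = 3.

3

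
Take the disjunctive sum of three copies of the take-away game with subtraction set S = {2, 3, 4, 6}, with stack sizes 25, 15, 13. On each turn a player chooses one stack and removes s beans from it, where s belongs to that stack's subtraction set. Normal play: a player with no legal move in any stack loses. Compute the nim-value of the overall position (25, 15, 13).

1

All stacks use S = {2, 3, 4, 6}:
G(0) = 0
G(1) = mex{} = 0
G(2) = mex{0} = 1
G(3) = mex{0,0} = 1
G(4) = mex{1,0,0} = 2
G(5) = mex{1,1,0} = 2
G(6) = mex{2,1,1,0} = 3
G(7) = mex{2,2,1,0} = 3
G(8) = mex{3,2,2,1} = 0
G(9) = mex{3,3,2,1} = 0
G(10) = mex{0,3,3,2} = 1
G(11) = mex{0,0,3,2} = 1
G(12) = mex{1,0,0,3} = 2
G(13) = mex{1,1,0,3} = 2
G(14) = mex{2,1,1,0} = 3
G(15) = mex{2,2,1,0} = 3
G(16) = mex{3,2,2,1} = 0
G(17) = mex{3,3,2,1} = 0
G(18) = mex{0,3,3,2} = 1
G(19) = mex{0,0,3,2} = 1
G(20) = mex{1,0,0,3} = 2
G(21) = mex{1,1,0,3} = 2
G(22) = mex{2,1,1,0} = 3
G(23) = mex{2,2,1,0} = 3
G(24) = mex{3,2,2,1} = 0
G(25) = mex{3,3,2,1} = 0
Stack A: G(25) = 0.
Stack B: G(15) = 3.
Stack C: G(13) = 2.
Combined Grundy value = 0 ⊕ 3 ⊕ 2 = 1.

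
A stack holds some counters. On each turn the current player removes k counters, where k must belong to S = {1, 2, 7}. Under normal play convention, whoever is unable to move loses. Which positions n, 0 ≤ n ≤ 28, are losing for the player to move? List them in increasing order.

n :  0  1  2  3  4  5  6  7  8  9 10 11 12 13 14 15 16 17 18 19 20 21 22 23 24 25 26 27 28
G :  0  1  2  0  1  2  0  1  2  0  1  2  0  1  2  0  1  2  0  1  2  0  1  2  0  1  2  0  1
P-positions are exactly the n with G(n) = 0.

0, 3, 6, 9, 12, 15, 18, 21, 24, 27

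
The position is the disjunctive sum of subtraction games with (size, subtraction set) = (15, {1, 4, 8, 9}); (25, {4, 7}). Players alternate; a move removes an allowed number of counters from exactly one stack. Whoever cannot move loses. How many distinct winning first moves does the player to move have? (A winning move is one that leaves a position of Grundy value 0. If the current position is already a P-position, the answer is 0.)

1

Stack A, S = {1, 4, 8, 9}:
n :  0  1  2  3  4  5  6  7  8  9 10 11 12 13 14 15
G :  0  1  0  1  2  0  1  0  1  2  3  2  0  1  2  3
G_A(15) = 3.
Stack B, S = {4, 7}:
G(0) = 0
G(1) = mex{} = 0
G(2) = mex{} = 0
G(3) = mex{} = 0
G(4) = mex{0} = 1
G(5) = mex{0} = 1
G(6) = mex{0} = 1
G(7) = mex{0,0} = 1
G(8) = mex{1,0} = 2
G(9) = mex{1,0} = 2
G(10) = mex{1,0} = 2
G(11) = mex{1,1} = 0
G(12) = mex{2,1} = 0
G(13) = mex{2,1} = 0
G(14) = mex{2,1} = 0
G(15) = mex{0,2} = 1
G(16) = mex{0,2} = 1
G(17) = mex{0,2} = 1
G(18) = mex{0,0} = 1
G(19) = mex{1,0} = 2
G(20) = mex{1,0} = 2
G(21) = mex{1,0} = 2
G(22) = mex{1,1} = 0
G(23) = mex{2,1} = 0
G(24) = mex{2,1} = 0
G(25) = mex{2,1} = 0
G_B(25) = 0.
Combined Grundy value = 3 ⊕ 0 = 3.
A winning move leaves total XOR = 0, i.e. changes one component's Grundy value g to g ⊕ X where X is the current total.
Stack A: need g' = 3⊕3 = 0. Options: 15−1→G=2, 15−4→G=2, 15−8→G=0, 15−9→G=1. Hits: 1.
Stack B: need g' = 0⊕3 = 3. Options: 25−4→G=2, 25−7→G=1. Hits: 0.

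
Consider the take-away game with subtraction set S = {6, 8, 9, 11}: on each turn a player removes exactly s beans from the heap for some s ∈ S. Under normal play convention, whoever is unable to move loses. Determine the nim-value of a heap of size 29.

n :  0  1  2  3  4  5  6  7  8  9 10 11 12 13 14 15 16 17 18 19 20 21 22 23 24 25 26 27 28 29
G :  0  0  0  0  0  0  1  1  1  1  1  1  2  2  2  2  2  0  0  0  0  0  0  1  1  1  1  1  1  2

2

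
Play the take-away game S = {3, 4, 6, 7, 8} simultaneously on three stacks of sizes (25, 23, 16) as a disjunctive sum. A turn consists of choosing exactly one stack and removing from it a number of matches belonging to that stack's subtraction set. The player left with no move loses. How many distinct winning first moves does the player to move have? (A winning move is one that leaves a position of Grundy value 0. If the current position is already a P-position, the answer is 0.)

0

All stacks use S = {3, 4, 6, 7, 8}:
G(0) = 0
G(1) = mex{} = 0
G(2) = mex{} = 0
G(3) = mex{0} = 1
G(4) = mex{0,0} = 1
G(5) = mex{0,0} = 1
G(6) = mex{1,0,0} = 2
G(7) = mex{1,1,0,0} = 2
G(8) = mex{1,1,0,0,0} = 2
G(9) = mex{2,1,1,0,0} = 3
G(10) = mex{2,2,1,1,0} = 3
G(11) = mex{2,2,1,1,1} = 0
G(12) = mex{3,2,2,1,1} = 0
G(13) = mex{3,3,2,2,1} = 0
G(14) = mex{0,3,2,2,2} = 1
G(15) = mex{0,0,3,2,2} = 1
G(16) = mex{0,0,3,3,2} = 1
G(17) = mex{1,0,0,3,3} = 2
G(18) = mex{1,1,0,0,3} = 2
G(19) = mex{1,1,0,0,0} = 2
G(20) = mex{2,1,1,0,0} = 3
G(21) = mex{2,2,1,1,0} = 3
G(22) = mex{2,2,1,1,1} = 0
G(23) = mex{3,2,2,1,1} = 0
G(24) = mex{3,3,2,2,1} = 0
G(25) = mex{0,3,2,2,2} = 1
Stack A: G(25) = 1.
Stack B: G(23) = 0.
Stack C: G(16) = 1.
Combined Grundy value = 1 ⊕ 0 ⊕ 1 = 0.
A winning move leaves total XOR = 0, i.e. changes one component's Grundy value g to g ⊕ X where X is the current total.
Stack A: target g' = 1⊕0 = 1, but every legal move changes the Grundy value (mex property), so 0 moves.
Stack B: target g' = 0⊕0 = 0, but every legal move changes the Grundy value (mex property), so 0 moves.
Stack C: target g' = 1⊕0 = 1, but every legal move changes the Grundy value (mex property), so 0 moves.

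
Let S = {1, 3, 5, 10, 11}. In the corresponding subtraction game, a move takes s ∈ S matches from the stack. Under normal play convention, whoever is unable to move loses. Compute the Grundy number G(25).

1

n :  0  1  2  3  4  5  6  7  8  9 10 11 12 13 14 15 16 17 18 19 20 21 22 23 24 25
G :  0  1  0  1  0  1  0  1  0  1  2  3  2  3  2  3  2  3  2  3  0  1  0  1  0  1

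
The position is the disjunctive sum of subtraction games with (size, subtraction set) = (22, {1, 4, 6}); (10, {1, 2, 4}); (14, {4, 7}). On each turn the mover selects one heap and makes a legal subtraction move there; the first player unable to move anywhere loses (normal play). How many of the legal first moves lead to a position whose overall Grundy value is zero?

6

Heap A, S = {1, 4, 6}:
n :  0  1  2  3  4  5  6  7  8  9 10 11 12 13 14 15 16 17 18 19 20 21 22
G :  0  1  0  1  2  0  1  0  1  2  0  1  0  1  2  0  1  0  1  2  0  1  0
G_A(22) = 0.
Heap B, S = {1, 2, 4}:
n :  0  1  2  3  4  5  6  7  8  9 10
G :  0  1  2  0  1  2  0  1  2  0  1
G_B(10) = 1.
Heap C, S = {4, 7}:
n :  0  1  2  3  4  5  6  7  8  9 10 11 12 13 14
G :  0  0  0  0  1  1  1  1  2  2  2  0  0  0  0
G_C(14) = 0.
Combined Grundy value = 0 ⊕ 1 ⊕ 0 = 1.
A winning move leaves total XOR = 0, i.e. changes one component's Grundy value g to g ⊕ X where X is the current total.
Heap A: need g' = 0⊕1 = 1. Options: 22−1→G=1, 22−4→G=1, 22−6→G=1. Hits: 3.
Heap B: need g' = 1⊕1 = 0. Options: 10−1→G=0, 10−2→G=2, 10−4→G=0. Hits: 2.
Heap C: need g' = 0⊕1 = 1. Options: 14−4→G=2, 14−7→G=1. Hits: 1.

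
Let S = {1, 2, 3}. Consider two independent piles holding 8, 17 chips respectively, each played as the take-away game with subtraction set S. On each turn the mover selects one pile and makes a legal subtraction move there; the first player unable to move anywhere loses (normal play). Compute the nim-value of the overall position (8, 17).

1

All piles use S = {1, 2, 3}:
n :  0  1  2  3  4  5  6  7  8  9 10 11 12 13 14 15 16 17
G :  0  1  2  3  0  1  2  3  0  1  2  3  0  1  2  3  0  1
Pile A: G(8) = 0.
Pile B: G(17) = 1.
Combined Grundy value = 0 ⊕ 1 = 1.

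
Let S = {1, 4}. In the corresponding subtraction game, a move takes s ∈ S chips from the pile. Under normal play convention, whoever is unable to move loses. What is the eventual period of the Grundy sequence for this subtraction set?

5

n :  0  1  2  3  4  5  6  7  8  9 10 11 12 13 14
G :  0  1  0  1  2  0  1  0  1  2  0  1  0  1  2
G(n+5) = G(n) holds for n = 0,…,3 (a full window of length max(S) = 4), so the sequence is purely periodic with period 5.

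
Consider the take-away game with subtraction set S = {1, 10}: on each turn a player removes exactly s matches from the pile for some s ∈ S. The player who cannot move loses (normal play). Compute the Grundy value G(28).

G(0) = 0
G(1) = mex{0} = 1
G(2) = mex{1} = 0
G(3) = mex{0} = 1
G(4) = mex{1} = 0
G(5) = mex{0} = 1
G(6) = mex{1} = 0
G(7) = mex{0} = 1
G(8) = mex{1} = 0
G(9) = mex{0} = 1
G(10) = mex{1,0} = 2
G(11) = mex{2,1} = 0
G(12) = mex{0,0} = 1
G(13) = mex{1,1} = 0
G(14) = mex{0,0} = 1
G(15) = mex{1,1} = 0
G(16) = mex{0,0} = 1
G(17) = mex{1,1} = 0
G(18) = mex{0,0} = 1
G(19) = mex{1,1} = 0
G(20) = mex{0,2} = 1
G(21) = mex{1,0} = 2
G(22) = mex{2,1} = 0
G(23) = mex{0,0} = 1
G(24) = mex{1,1} = 0
G(25) = mex{0,0} = 1
G(26) = mex{1,1} = 0
G(27) = mex{0,0} = 1
G(28) = mex{1,1} = 0

0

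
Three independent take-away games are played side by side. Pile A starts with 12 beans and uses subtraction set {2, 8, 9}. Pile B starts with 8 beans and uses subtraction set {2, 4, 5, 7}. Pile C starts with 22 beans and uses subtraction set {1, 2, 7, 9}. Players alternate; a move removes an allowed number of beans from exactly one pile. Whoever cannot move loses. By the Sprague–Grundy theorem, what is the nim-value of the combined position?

6

Pile A, S = {2, 8, 9}:
G(0) = 0
G(1) = mex{} = 0
G(2) = mex{0} = 1
G(3) = mex{0} = 1
G(4) = mex{1} = 0
G(5) = mex{1} = 0
G(6) = mex{0} = 1
G(7) = mex{0} = 1
G(8) = mex{1,0} = 2
G(9) = mex{1,0,0} = 2
G(10) = mex{2,1,0} = 3
G(11) = mex{2,1,1} = 0
G(12) = mex{3,0,1} = 2
G_A(12) = 2.
Pile B, S = {2, 4, 5, 7}:
n : 0 1 2 3 4 5 6 7 8
G : 0 0 1 1 2 2 3 3 4
G_B(8) = 4.
Pile C, S = {1, 2, 7, 9}:
n :  0  1  2  3  4  5  6  7  8  9 10 11 12 13 14 15 16 17 18 19 20 21 22
G :  0  1  2  0  1  2  0  1  2  3  4  0  1  2  0  1  2  0  1  2  3  4  0
G_C(22) = 0.
Combined Grundy value = 2 ⊕ 4 ⊕ 0 = 6.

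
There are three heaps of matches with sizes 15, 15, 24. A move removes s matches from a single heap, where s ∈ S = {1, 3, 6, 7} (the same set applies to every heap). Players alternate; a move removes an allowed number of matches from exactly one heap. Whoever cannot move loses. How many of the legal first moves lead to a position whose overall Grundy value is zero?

0

All heaps use S = {1, 3, 6, 7}:
n :  0  1  2  3  4  5  6  7  8  9 10 11 12 13 14 15 16 17 18 19 20 21 22 23 24
G :  0  1  0  1  0  1  2  3  2  3  2  3  0  1  0  1  0  1  2  3  2  3  2  3  0
Heap A: G(15) = 1.
Heap B: G(15) = 1.
Heap C: G(24) = 0.
Combined Grundy value = 1 ⊕ 1 ⊕ 0 = 0.
A winning move leaves total XOR = 0, i.e. changes one component's Grundy value g to g ⊕ X where X is the current total.
Heap A: target g' = 1⊕0 = 1, but every legal move changes the Grundy value (mex property), so 0 moves.
Heap B: target g' = 1⊕0 = 1, but every legal move changes the Grundy value (mex property), so 0 moves.
Heap C: target g' = 0⊕0 = 0, but every legal move changes the Grundy value (mex property), so 0 moves.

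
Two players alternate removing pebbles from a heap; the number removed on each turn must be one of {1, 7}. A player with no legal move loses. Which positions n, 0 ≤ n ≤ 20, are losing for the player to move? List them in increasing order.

0, 2, 4, 6, 8, 10, 12, 14, 16, 18, 20

n :  0  1  2  3  4  5  6  7  8  9 10 11 12 13 14 15 16 17 18 19 20
G :  0  1  0  1  0  1  0  1  0  1  0  1  0  1  0  1  0  1  0  1  0
P-positions are exactly the n with G(n) = 0.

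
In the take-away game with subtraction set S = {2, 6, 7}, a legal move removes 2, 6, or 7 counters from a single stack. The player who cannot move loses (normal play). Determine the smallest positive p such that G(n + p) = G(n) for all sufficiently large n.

13

G(0) = 0
G(1) = mex{} = 0
G(2) = mex{0} = 1
G(3) = mex{0} = 1
G(4) = mex{1} = 0
G(5) = mex{1} = 0
G(6) = mex{0,0} = 1
G(7) = mex{0,0,0} = 1
G(8) = mex{1,1,0} = 2
G(9) = mex{1,1,1} = 0
G(10) = mex{2,0,1} = 3
G(11) = mex{0,0,0} = 1
G(12) = mex{3,1,0} = 2
G(13) = mex{1,1,1} = 0
G(14) = mex{2,2,1} = 0
G(15) = mex{0,0,2} = 1
G(16) = mex{0,3,0} = 1
G(17) = mex{1,1,3} = 0
G(18) = mex{1,2,1} = 0
G(19) = mex{0,0,2} = 1
G(20) = mex{0,0,0} = 1
G(21) = mex{1,1,0} = 2
G(22) = mex{1,1,1} = 0
G(23) = mex{2,0,1} = 3
G(24) = mex{0,0,0} = 1
G(25) = mex{3,1,0} = 2
G(26) = mex{1,1,1} = 0
G(27) = mex{2,2,1} = 0
G(n+13) = G(n) holds for n = 0,…,6 (a full window of length max(S) = 7), so the sequence is purely periodic with period 13.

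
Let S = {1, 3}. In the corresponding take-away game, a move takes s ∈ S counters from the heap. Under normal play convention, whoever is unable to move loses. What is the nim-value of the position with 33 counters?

n :  0  1  2  3  4  5  6  7  8  9 10 11 12 13 14 15 16 17 18 19 20 21 22 23 24 25 26 27 28 29 30 31 32 33
G :  0  1  0  1  0  1  0  1  0  1  0  1  0  1  0  1  0  1  0  1  0  1  0  1  0  1  0  1  0  1  0  1  0  1

1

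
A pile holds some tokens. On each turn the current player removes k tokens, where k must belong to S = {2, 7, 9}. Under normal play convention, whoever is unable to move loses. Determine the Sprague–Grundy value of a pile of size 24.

2

G(0) = 0
G(1) = mex{} = 0
G(2) = mex{0} = 1
G(3) = mex{0} = 1
G(4) = mex{1} = 0
G(5) = mex{1} = 0
G(6) = mex{0} = 1
G(7) = mex{0,0} = 1
G(8) = mex{1,0} = 2
G(9) = mex{1,1,0} = 2
G(10) = mex{2,1,0} = 3
G(11) = mex{2,0,1} = 3
G(12) = mex{3,0,1} = 2
G(13) = mex{3,1,0} = 2
G(14) = mex{2,1,0} = 3
G(15) = mex{2,2,1} = 0
G(16) = mex{3,2,1} = 0
G(17) = mex{0,3,2} = 1
G(18) = mex{0,3,2} = 1
G(19) = mex{1,2,3} = 0
G(20) = mex{1,2,3} = 0
G(21) = mex{0,3,2} = 1
G(22) = mex{0,0,2} = 1
G(23) = mex{1,0,3} = 2
G(24) = mex{1,1,0} = 2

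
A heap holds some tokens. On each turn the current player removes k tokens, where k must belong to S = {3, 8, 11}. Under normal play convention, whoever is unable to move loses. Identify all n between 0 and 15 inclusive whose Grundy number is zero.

0, 1, 2, 6, 7

G(0) = 0
G(1) = mex{} = 0
G(2) = mex{} = 0
G(3) = mex{0} = 1
G(4) = mex{0} = 1
G(5) = mex{0} = 1
G(6) = mex{1} = 0
G(7) = mex{1} = 0
G(8) = mex{1,0} = 2
G(9) = mex{0,0} = 1
G(10) = mex{0,0} = 1
G(11) = mex{2,1,0} = 3
G(12) = mex{1,1,0} = 2
G(13) = mex{1,1,0} = 2
G(14) = mex{3,0,1} = 2
G(15) = mex{2,0,1} = 3
P-positions are exactly the n with G(n) = 0.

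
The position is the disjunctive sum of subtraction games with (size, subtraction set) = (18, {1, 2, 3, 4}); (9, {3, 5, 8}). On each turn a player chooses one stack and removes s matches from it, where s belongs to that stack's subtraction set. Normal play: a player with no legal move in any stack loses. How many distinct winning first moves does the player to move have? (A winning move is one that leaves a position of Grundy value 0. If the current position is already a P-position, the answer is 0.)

Stack A, S = {1, 2, 3, 4}:
n :  0  1  2  3  4  5  6  7  8  9 10 11 12 13 14 15 16 17 18
G :  0  1  2  3  4  0  1  2  3  4  0  1  2  3  4  0  1  2  3
G_A(18) = 3.
Stack B, S = {3, 5, 8}:
G(0) = 0
G(1) = mex{} = 0
G(2) = mex{} = 0
G(3) = mex{0} = 1
G(4) = mex{0} = 1
G(5) = mex{0,0} = 1
G(6) = mex{1,0} = 2
G(7) = mex{1,0} = 2
G(8) = mex{1,1,0} = 2
G(9) = mex{2,1,0} = 3
G_B(9) = 3.
Combined Grundy value = 3 ⊕ 3 = 0.
A winning move leaves total XOR = 0, i.e. changes one component's Grundy value g to g ⊕ X where X is the current total.
Stack A: target g' = 3⊕0 = 3, but every legal move changes the Grundy value (mex property), so 0 moves.
Stack B: target g' = 3⊕0 = 3, but every legal move changes the Grundy value (mex property), so 0 moves.

0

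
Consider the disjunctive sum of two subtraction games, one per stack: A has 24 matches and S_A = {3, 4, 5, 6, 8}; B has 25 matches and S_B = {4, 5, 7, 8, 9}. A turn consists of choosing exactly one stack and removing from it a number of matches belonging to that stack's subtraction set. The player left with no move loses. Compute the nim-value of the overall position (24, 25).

3

Stack A, S = {3, 4, 5, 6, 8}:
G(0) = 0
G(1) = mex{} = 0
G(2) = mex{} = 0
G(3) = mex{0} = 1
G(4) = mex{0,0} = 1
G(5) = mex{0,0,0} = 1
G(6) = mex{1,0,0,0} = 2
G(7) = mex{1,1,0,0} = 2
G(8) = mex{1,1,1,0,0} = 2
G(9) = mex{2,1,1,1,0} = 3
G(10) = mex{2,2,1,1,0} = 3
G(11) = mex{2,2,2,1,1} = 0
G(12) = mex{3,2,2,2,1} = 0
G(13) = mex{3,3,2,2,1} = 0
G(14) = mex{0,3,3,2,2} = 1
G(15) = mex{0,0,3,3,2} = 1
G(16) = mex{0,0,0,3,2} = 1
G(17) = mex{1,0,0,0,3} = 2
G(18) = mex{1,1,0,0,3} = 2
G(19) = mex{1,1,1,0,0} = 2
G(20) = mex{2,1,1,1,0} = 3
G(21) = mex{2,2,1,1,0} = 3
G(22) = mex{2,2,2,1,1} = 0
G(23) = mex{3,2,2,2,1} = 0
G(24) = mex{3,3,2,2,1} = 0
G_A(24) = 0.
Stack B, S = {4, 5, 7, 8, 9}:
n :  0  1  2  3  4  5  6  7  8  9 10 11 12 13 14 15 16 17 18 19 20 21 22 23 24 25
G :  0  0  0  0  1  1  1  1  2  2  2  2  3  0  0  0  0  1  1  1  1  2  2  2  2  3
G_B(25) = 3.
Combined Grundy value = 0 ⊕ 3 = 3.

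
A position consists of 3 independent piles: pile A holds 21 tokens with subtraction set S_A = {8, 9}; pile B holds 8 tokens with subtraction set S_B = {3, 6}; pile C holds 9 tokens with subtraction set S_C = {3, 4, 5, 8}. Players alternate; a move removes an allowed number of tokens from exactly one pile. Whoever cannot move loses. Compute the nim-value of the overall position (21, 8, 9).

1

Pile A, S = {8, 9}:
G(0) = 0
G(1) = mex{} = 0
G(2) = mex{} = 0
G(3) = mex{} = 0
G(4) = mex{} = 0
G(5) = mex{} = 0
G(6) = mex{} = 0
G(7) = mex{} = 0
G(8) = mex{0} = 1
G(9) = mex{0,0} = 1
G(10) = mex{0,0} = 1
G(11) = mex{0,0} = 1
G(12) = mex{0,0} = 1
G(13) = mex{0,0} = 1
G(14) = mex{0,0} = 1
G(15) = mex{0,0} = 1
G(16) = mex{1,0} = 2
G(17) = mex{1,1} = 0
G(18) = mex{1,1} = 0
G(19) = mex{1,1} = 0
G(20) = mex{1,1} = 0
G(21) = mex{1,1} = 0
G_A(21) = 0.
Pile B, S = {3, 6}:
n : 0 1 2 3 4 5 6 7 8
G : 0 0 0 1 1 1 2 2 2
G_B(8) = 2.
Pile C, S = {3, 4, 5, 8}:
n : 0 1 2 3 4 5 6 7 8 9
G : 0 0 0 1 1 1 2 2 2 3
G_C(9) = 3.
Combined Grundy value = 0 ⊕ 2 ⊕ 3 = 1.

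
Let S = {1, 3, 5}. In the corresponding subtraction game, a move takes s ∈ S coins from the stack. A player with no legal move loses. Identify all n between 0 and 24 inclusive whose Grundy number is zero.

n :  0  1  2  3  4  5  6  7  8  9 10 11 12 13 14 15 16 17 18 19 20 21 22 23 24
G :  0  1  0  1  0  1  0  1  0  1  0  1  0  1  0  1  0  1  0  1  0  1  0  1  0
P-positions are exactly the n with G(n) = 0.

0, 2, 4, 6, 8, 10, 12, 14, 16, 18, 20, 22, 24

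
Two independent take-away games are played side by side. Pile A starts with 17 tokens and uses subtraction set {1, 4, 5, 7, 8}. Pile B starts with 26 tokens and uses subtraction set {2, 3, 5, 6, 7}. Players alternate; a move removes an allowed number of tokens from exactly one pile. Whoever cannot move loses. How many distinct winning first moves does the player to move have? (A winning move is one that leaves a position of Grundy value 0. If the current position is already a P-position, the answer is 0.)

2

Pile A, S = {1, 4, 5, 7, 8}:
G(0) = 0
G(1) = mex{0} = 1
G(2) = mex{1} = 0
G(3) = mex{0} = 1
G(4) = mex{1,0} = 2
G(5) = mex{2,1,0} = 3
G(6) = mex{3,0,1} = 2
G(7) = mex{2,1,0,0} = 3
G(8) = mex{3,2,1,1,0} = 4
G(9) = mex{4,3,2,0,1} = 5
G(10) = mex{5,2,3,1,0} = 4
G(11) = mex{4,3,2,2,1} = 0
G(12) = mex{0,4,3,3,2} = 1
G(13) = mex{1,5,4,2,3} = 0
G(14) = mex{0,4,5,3,2} = 1
G(15) = mex{1,0,4,4,3} = 2
G(16) = mex{2,1,0,5,4} = 3
G(17) = mex{3,0,1,4,5} = 2
G_A(17) = 2.
Pile B, S = {2, 3, 5, 6, 7}:
n :  0  1  2  3  4  5  6  7  8  9 10 11 12 13 14 15 16 17 18 19 20 21 22 23 24 25 26
G :  0  0  1  1  2  2  3  3  4  0  0  1  1  2  2  3  3  4  0  0  1  1  2  2  3  3  4
G_B(26) = 4.
Combined Grundy value = 2 ⊕ 4 = 6.
A winning move leaves total XOR = 0, i.e. changes one component's Grundy value g to g ⊕ X where X is the current total.
Pile A: need g' = 2⊕6 = 4. Options: 17−1→G=3, 17−4→G=0, 17−5→G=1, 17−7→G=4, 17−8→G=5. Hits: 1.
Pile B: need g' = 4⊕6 = 2. Options: 26−2→G=3, 26−3→G=2, 26−5→G=1, 26−6→G=1, 26−7→G=0. Hits: 1.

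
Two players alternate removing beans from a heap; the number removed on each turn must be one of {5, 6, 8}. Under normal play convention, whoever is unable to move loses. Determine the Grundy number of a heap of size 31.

n :  0  1  2  3  4  5  6  7  8  9 10 11 12 13 14 15 16 17 18 19 20 21 22 23 24 25 26 27 28 29 30 31
G :  0  0  0  0  0  1  1  1  1  1  2  2  2  0  0  0  0  0  1  1  1  1  1  2  2  2  0  0  0  0  0  1

1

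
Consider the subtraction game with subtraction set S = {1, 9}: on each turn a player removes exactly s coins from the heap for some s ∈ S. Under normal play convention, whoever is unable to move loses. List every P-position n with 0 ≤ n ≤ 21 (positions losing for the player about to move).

0, 2, 4, 6, 8, 10, 12, 14, 16, 18, 20

n :  0  1  2  3  4  5  6  7  8  9 10 11 12 13 14 15 16 17 18 19 20 21
G :  0  1  0  1  0  1  0  1  0  1  0  1  0  1  0  1  0  1  0  1  0  1
P-positions are exactly the n with G(n) = 0.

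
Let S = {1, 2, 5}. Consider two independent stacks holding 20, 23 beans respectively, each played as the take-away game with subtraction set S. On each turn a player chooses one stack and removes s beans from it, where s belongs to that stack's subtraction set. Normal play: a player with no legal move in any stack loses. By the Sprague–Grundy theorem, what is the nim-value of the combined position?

0

All stacks use S = {1, 2, 5}:
G(0) = 0
G(1) = mex{0} = 1
G(2) = mex{1,0} = 2
G(3) = mex{2,1} = 0
G(4) = mex{0,2} = 1
G(5) = mex{1,0,0} = 2
G(6) = mex{2,1,1} = 0
G(7) = mex{0,2,2} = 1
G(8) = mex{1,0,0} = 2
G(9) = mex{2,1,1} = 0
G(10) = mex{0,2,2} = 1
G(11) = mex{1,0,0} = 2
G(12) = mex{2,1,1} = 0
G(13) = mex{0,2,2} = 1
G(14) = mex{1,0,0} = 2
G(15) = mex{2,1,1} = 0
G(16) = mex{0,2,2} = 1
G(17) = mex{1,0,0} = 2
G(18) = mex{2,1,1} = 0
G(19) = mex{0,2,2} = 1
G(20) = mex{1,0,0} = 2
G(21) = mex{2,1,1} = 0
G(22) = mex{0,2,2} = 1
G(23) = mex{1,0,0} = 2
Stack A: G(20) = 2.
Stack B: G(23) = 2.
Combined Grundy value = 2 ⊕ 2 = 0.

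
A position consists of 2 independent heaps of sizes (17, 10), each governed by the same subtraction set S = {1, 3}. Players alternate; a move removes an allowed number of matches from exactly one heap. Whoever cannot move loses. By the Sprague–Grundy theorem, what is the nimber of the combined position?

All heaps use S = {1, 3}:
n :  0  1  2  3  4  5  6  7  8  9 10 11 12 13 14 15 16 17
G :  0  1  0  1  0  1  0  1  0  1  0  1  0  1  0  1  0  1
Heap A: G(17) = 1.
Heap B: G(10) = 0.
Combined Grundy value = 1 ⊕ 0 = 1.

1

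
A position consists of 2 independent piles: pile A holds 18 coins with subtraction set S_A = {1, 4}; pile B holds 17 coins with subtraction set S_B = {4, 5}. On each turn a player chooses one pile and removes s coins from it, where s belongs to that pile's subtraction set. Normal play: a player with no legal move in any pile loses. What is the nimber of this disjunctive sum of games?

Pile A, S = {1, 4}:
n :  0  1  2  3  4  5  6  7  8  9 10 11 12 13 14 15 16 17 18
G :  0  1  0  1  2  0  1  0  1  2  0  1  0  1  2  0  1  0  1
G_A(18) = 1.
Pile B, S = {4, 5}:
G(0) = 0
G(1) = mex{} = 0
G(2) = mex{} = 0
G(3) = mex{} = 0
G(4) = mex{0} = 1
G(5) = mex{0,0} = 1
G(6) = mex{0,0} = 1
G(7) = mex{0,0} = 1
G(8) = mex{1,0} = 2
G(9) = mex{1,1} = 0
G(10) = mex{1,1} = 0
G(11) = mex{1,1} = 0
G(12) = mex{2,1} = 0
G(13) = mex{0,2} = 1
G(14) = mex{0,0} = 1
G(15) = mex{0,0} = 1
G(16) = mex{0,0} = 1
G(17) = mex{1,0} = 2
G_B(17) = 2.
Combined Grundy value = 1 ⊕ 2 = 3.

3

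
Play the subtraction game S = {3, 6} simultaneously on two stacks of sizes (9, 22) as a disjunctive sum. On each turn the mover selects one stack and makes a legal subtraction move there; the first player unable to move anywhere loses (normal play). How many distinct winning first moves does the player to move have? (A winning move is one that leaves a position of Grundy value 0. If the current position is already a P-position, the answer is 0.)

2

All stacks use S = {3, 6}:
n :  0  1  2  3  4  5  6  7  8  9 10 11 12 13 14 15 16 17 18 19 20 21 22
G :  0  0  0  1  1  1  2  2  2  0  0  0  1  1  1  2  2  2  0  0  0  1  1
Stack A: G(9) = 0.
Stack B: G(22) = 1.
Combined Grundy value = 0 ⊕ 1 = 1.
A winning move leaves total XOR = 0, i.e. changes one component's Grundy value g to g ⊕ X where X is the current total.
Stack A: need g' = 0⊕1 = 1. Options: 9−3→G=2, 9−6→G=1. Hits: 1.
Stack B: need g' = 1⊕1 = 0. Options: 22−3→G=0, 22−6→G=2. Hits: 1.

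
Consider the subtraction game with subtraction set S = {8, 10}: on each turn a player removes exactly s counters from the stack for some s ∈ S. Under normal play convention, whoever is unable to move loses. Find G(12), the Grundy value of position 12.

1

G(0) = 0
G(1) = mex{} = 0
G(2) = mex{} = 0
G(3) = mex{} = 0
G(4) = mex{} = 0
G(5) = mex{} = 0
G(6) = mex{} = 0
G(7) = mex{} = 0
G(8) = mex{0} = 1
G(9) = mex{0} = 1
G(10) = mex{0,0} = 1
G(11) = mex{0,0} = 1
G(12) = mex{0,0} = 1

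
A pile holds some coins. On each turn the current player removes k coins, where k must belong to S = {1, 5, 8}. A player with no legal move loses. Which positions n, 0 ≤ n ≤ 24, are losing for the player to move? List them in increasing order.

0, 2, 4, 6, 13, 15, 17, 19

n :  0  1  2  3  4  5  6  7  8  9 10 11 12 13 14 15 16 17 18 19 20 21 22 23 24
G :  0  1  0  1  0  1  0  1  2  3  2  3  2  0  1  0  1  0  1  0  1  2  3  2  3
P-positions are exactly the n with G(n) = 0.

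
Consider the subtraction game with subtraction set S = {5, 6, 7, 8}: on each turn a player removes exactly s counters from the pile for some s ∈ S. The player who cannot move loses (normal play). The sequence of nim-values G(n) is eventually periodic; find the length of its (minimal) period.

13

n :  0  1  2  3  4  5  6  7  8  9 10 11 12 13 14 15 16 17 18 19 20 21 22 23 24 25 26 27
G :  0  0  0  0  0  1  1  1  1  1  2  2  2  0  0  0  0  0  1  1  1  1  1  2  2  2  0  0
G(n+13) = G(n) holds for n = 0,…,7 (a full window of length max(S) = 8), so the sequence is purely periodic with period 13.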